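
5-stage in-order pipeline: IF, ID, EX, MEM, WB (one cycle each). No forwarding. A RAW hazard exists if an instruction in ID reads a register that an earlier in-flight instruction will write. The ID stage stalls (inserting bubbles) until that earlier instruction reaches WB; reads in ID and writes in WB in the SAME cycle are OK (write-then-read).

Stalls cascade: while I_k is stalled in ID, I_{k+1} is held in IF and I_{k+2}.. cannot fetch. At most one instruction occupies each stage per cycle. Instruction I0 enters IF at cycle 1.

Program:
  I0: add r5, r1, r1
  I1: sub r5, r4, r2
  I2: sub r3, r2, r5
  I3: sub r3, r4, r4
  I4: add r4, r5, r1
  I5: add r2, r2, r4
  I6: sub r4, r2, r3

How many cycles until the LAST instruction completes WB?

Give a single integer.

I0 add r5 <- r1,r1: IF@1 ID@2 stall=0 (-) EX@3 MEM@4 WB@5
I1 sub r5 <- r4,r2: IF@2 ID@3 stall=0 (-) EX@4 MEM@5 WB@6
I2 sub r3 <- r2,r5: IF@3 ID@4 stall=2 (RAW on I1.r5 (WB@6)) EX@7 MEM@8 WB@9
I3 sub r3 <- r4,r4: IF@4 ID@7 stall=0 (-) EX@8 MEM@9 WB@10
I4 add r4 <- r5,r1: IF@7 ID@8 stall=0 (-) EX@9 MEM@10 WB@11
I5 add r2 <- r2,r4: IF@8 ID@9 stall=2 (RAW on I4.r4 (WB@11)) EX@12 MEM@13 WB@14
I6 sub r4 <- r2,r3: IF@9 ID@12 stall=2 (RAW on I5.r2 (WB@14)) EX@15 MEM@16 WB@17

Answer: 17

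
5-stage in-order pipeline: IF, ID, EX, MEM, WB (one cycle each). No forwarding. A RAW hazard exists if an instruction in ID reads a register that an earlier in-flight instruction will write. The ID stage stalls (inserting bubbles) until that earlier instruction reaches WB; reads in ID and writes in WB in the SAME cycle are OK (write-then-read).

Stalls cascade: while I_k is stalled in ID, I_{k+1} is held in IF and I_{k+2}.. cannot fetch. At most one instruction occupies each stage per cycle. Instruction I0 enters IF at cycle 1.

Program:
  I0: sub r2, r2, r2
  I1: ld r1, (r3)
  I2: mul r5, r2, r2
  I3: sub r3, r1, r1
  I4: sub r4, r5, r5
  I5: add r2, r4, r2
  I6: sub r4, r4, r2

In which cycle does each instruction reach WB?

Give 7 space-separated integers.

I0 sub r2 <- r2,r2: IF@1 ID@2 stall=0 (-) EX@3 MEM@4 WB@5
I1 ld r1 <- r3: IF@2 ID@3 stall=0 (-) EX@4 MEM@5 WB@6
I2 mul r5 <- r2,r2: IF@3 ID@4 stall=1 (RAW on I0.r2 (WB@5)) EX@6 MEM@7 WB@8
I3 sub r3 <- r1,r1: IF@4 ID@6 stall=0 (-) EX@7 MEM@8 WB@9
I4 sub r4 <- r5,r5: IF@6 ID@7 stall=1 (RAW on I2.r5 (WB@8)) EX@9 MEM@10 WB@11
I5 add r2 <- r4,r2: IF@7 ID@9 stall=2 (RAW on I4.r4 (WB@11)) EX@12 MEM@13 WB@14
I6 sub r4 <- r4,r2: IF@9 ID@12 stall=2 (RAW on I5.r2 (WB@14)) EX@15 MEM@16 WB@17

Answer: 5 6 8 9 11 14 17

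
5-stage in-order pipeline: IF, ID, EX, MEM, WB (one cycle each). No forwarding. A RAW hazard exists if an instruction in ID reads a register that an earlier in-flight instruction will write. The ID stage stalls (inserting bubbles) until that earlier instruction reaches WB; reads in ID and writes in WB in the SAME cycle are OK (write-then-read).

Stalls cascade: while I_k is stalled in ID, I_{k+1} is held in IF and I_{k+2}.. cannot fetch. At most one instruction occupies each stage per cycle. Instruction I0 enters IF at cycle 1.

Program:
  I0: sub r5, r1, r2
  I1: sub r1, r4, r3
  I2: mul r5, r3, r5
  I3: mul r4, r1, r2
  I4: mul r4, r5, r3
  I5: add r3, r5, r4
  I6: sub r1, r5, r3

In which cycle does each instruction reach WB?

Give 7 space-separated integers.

Answer: 5 6 8 9 11 14 17

Derivation:
I0 sub r5 <- r1,r2: IF@1 ID@2 stall=0 (-) EX@3 MEM@4 WB@5
I1 sub r1 <- r4,r3: IF@2 ID@3 stall=0 (-) EX@4 MEM@5 WB@6
I2 mul r5 <- r3,r5: IF@3 ID@4 stall=1 (RAW on I0.r5 (WB@5)) EX@6 MEM@7 WB@8
I3 mul r4 <- r1,r2: IF@4 ID@6 stall=0 (-) EX@7 MEM@8 WB@9
I4 mul r4 <- r5,r3: IF@6 ID@7 stall=1 (RAW on I2.r5 (WB@8)) EX@9 MEM@10 WB@11
I5 add r3 <- r5,r4: IF@7 ID@9 stall=2 (RAW on I4.r4 (WB@11)) EX@12 MEM@13 WB@14
I6 sub r1 <- r5,r3: IF@9 ID@12 stall=2 (RAW on I5.r3 (WB@14)) EX@15 MEM@16 WB@17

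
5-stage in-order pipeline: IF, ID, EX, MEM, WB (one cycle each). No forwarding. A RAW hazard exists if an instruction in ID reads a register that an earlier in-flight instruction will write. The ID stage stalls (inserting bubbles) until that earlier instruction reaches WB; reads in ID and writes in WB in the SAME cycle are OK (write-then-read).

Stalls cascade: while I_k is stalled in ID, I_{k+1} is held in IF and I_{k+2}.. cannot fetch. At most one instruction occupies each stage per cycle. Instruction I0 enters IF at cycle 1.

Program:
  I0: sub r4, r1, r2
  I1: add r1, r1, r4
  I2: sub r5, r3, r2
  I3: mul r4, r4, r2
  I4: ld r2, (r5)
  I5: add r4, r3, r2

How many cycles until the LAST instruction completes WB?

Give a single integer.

Answer: 15

Derivation:
I0 sub r4 <- r1,r2: IF@1 ID@2 stall=0 (-) EX@3 MEM@4 WB@5
I1 add r1 <- r1,r4: IF@2 ID@3 stall=2 (RAW on I0.r4 (WB@5)) EX@6 MEM@7 WB@8
I2 sub r5 <- r3,r2: IF@3 ID@6 stall=0 (-) EX@7 MEM@8 WB@9
I3 mul r4 <- r4,r2: IF@6 ID@7 stall=0 (-) EX@8 MEM@9 WB@10
I4 ld r2 <- r5: IF@7 ID@8 stall=1 (RAW on I2.r5 (WB@9)) EX@10 MEM@11 WB@12
I5 add r4 <- r3,r2: IF@8 ID@10 stall=2 (RAW on I4.r2 (WB@12)) EX@13 MEM@14 WB@15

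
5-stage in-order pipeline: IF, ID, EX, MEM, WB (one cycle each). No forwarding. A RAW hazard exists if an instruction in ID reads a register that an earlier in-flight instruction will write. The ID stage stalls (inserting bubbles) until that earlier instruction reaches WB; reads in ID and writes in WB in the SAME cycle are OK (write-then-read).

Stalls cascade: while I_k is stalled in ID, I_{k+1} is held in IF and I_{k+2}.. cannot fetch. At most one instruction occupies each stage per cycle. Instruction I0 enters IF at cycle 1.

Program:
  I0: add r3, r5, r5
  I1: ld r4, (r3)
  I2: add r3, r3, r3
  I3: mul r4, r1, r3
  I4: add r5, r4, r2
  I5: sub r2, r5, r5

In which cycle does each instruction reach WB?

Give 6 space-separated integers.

I0 add r3 <- r5,r5: IF@1 ID@2 stall=0 (-) EX@3 MEM@4 WB@5
I1 ld r4 <- r3: IF@2 ID@3 stall=2 (RAW on I0.r3 (WB@5)) EX@6 MEM@7 WB@8
I2 add r3 <- r3,r3: IF@3 ID@6 stall=0 (-) EX@7 MEM@8 WB@9
I3 mul r4 <- r1,r3: IF@6 ID@7 stall=2 (RAW on I2.r3 (WB@9)) EX@10 MEM@11 WB@12
I4 add r5 <- r4,r2: IF@7 ID@10 stall=2 (RAW on I3.r4 (WB@12)) EX@13 MEM@14 WB@15
I5 sub r2 <- r5,r5: IF@10 ID@13 stall=2 (RAW on I4.r5 (WB@15)) EX@16 MEM@17 WB@18

Answer: 5 8 9 12 15 18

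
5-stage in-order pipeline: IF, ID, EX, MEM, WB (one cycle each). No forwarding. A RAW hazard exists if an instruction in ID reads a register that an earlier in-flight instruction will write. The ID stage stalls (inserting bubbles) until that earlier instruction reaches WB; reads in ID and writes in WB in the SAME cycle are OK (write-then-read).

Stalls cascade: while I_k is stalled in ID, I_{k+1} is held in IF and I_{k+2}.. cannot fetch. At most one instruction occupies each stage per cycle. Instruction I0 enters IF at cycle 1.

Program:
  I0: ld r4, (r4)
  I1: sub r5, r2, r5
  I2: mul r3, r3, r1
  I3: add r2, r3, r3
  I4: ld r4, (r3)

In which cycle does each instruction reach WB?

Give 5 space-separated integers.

I0 ld r4 <- r4: IF@1 ID@2 stall=0 (-) EX@3 MEM@4 WB@5
I1 sub r5 <- r2,r5: IF@2 ID@3 stall=0 (-) EX@4 MEM@5 WB@6
I2 mul r3 <- r3,r1: IF@3 ID@4 stall=0 (-) EX@5 MEM@6 WB@7
I3 add r2 <- r3,r3: IF@4 ID@5 stall=2 (RAW on I2.r3 (WB@7)) EX@8 MEM@9 WB@10
I4 ld r4 <- r3: IF@5 ID@8 stall=0 (-) EX@9 MEM@10 WB@11

Answer: 5 6 7 10 11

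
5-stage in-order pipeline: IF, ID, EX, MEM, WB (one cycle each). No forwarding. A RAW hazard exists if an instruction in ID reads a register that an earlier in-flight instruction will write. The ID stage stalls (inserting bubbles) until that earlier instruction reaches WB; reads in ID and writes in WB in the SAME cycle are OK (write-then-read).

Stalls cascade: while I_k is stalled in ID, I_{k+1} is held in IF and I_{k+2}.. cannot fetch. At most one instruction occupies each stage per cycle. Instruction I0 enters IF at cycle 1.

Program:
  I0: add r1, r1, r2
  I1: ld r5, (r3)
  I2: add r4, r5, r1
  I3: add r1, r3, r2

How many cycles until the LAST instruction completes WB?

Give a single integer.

I0 add r1 <- r1,r2: IF@1 ID@2 stall=0 (-) EX@3 MEM@4 WB@5
I1 ld r5 <- r3: IF@2 ID@3 stall=0 (-) EX@4 MEM@5 WB@6
I2 add r4 <- r5,r1: IF@3 ID@4 stall=2 (RAW on I1.r5 (WB@6)) EX@7 MEM@8 WB@9
I3 add r1 <- r3,r2: IF@4 ID@7 stall=0 (-) EX@8 MEM@9 WB@10

Answer: 10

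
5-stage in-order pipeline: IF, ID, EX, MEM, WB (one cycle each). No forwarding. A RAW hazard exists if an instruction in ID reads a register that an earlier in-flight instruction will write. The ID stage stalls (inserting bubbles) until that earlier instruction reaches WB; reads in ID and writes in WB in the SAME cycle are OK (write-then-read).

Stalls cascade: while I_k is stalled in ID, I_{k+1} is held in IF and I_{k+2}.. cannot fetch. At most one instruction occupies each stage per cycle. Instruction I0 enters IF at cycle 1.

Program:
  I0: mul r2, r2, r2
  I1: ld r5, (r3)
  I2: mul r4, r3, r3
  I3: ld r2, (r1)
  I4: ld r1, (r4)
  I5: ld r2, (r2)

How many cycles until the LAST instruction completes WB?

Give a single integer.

Answer: 11

Derivation:
I0 mul r2 <- r2,r2: IF@1 ID@2 stall=0 (-) EX@3 MEM@4 WB@5
I1 ld r5 <- r3: IF@2 ID@3 stall=0 (-) EX@4 MEM@5 WB@6
I2 mul r4 <- r3,r3: IF@3 ID@4 stall=0 (-) EX@5 MEM@6 WB@7
I3 ld r2 <- r1: IF@4 ID@5 stall=0 (-) EX@6 MEM@7 WB@8
I4 ld r1 <- r4: IF@5 ID@6 stall=1 (RAW on I2.r4 (WB@7)) EX@8 MEM@9 WB@10
I5 ld r2 <- r2: IF@6 ID@8 stall=0 (-) EX@9 MEM@10 WB@11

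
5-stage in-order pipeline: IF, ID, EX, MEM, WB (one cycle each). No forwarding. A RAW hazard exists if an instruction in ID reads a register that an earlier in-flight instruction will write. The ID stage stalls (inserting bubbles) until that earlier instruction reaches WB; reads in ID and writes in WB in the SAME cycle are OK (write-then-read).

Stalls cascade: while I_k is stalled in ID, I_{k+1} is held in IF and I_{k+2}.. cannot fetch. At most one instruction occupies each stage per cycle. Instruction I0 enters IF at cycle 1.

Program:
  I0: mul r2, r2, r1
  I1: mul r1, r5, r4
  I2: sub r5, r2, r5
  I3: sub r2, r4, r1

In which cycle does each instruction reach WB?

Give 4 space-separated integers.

I0 mul r2 <- r2,r1: IF@1 ID@2 stall=0 (-) EX@3 MEM@4 WB@5
I1 mul r1 <- r5,r4: IF@2 ID@3 stall=0 (-) EX@4 MEM@5 WB@6
I2 sub r5 <- r2,r5: IF@3 ID@4 stall=1 (RAW on I0.r2 (WB@5)) EX@6 MEM@7 WB@8
I3 sub r2 <- r4,r1: IF@4 ID@6 stall=0 (-) EX@7 MEM@8 WB@9

Answer: 5 6 8 9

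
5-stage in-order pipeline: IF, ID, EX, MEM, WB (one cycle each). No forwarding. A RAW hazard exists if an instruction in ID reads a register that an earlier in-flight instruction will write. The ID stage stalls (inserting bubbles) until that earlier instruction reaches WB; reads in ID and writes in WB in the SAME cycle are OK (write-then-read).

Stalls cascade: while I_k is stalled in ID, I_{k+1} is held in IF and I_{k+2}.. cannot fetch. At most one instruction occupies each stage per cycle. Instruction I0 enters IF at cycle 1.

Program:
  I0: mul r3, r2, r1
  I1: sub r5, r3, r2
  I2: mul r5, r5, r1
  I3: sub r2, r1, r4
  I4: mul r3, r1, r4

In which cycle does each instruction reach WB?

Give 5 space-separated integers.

I0 mul r3 <- r2,r1: IF@1 ID@2 stall=0 (-) EX@3 MEM@4 WB@5
I1 sub r5 <- r3,r2: IF@2 ID@3 stall=2 (RAW on I0.r3 (WB@5)) EX@6 MEM@7 WB@8
I2 mul r5 <- r5,r1: IF@3 ID@6 stall=2 (RAW on I1.r5 (WB@8)) EX@9 MEM@10 WB@11
I3 sub r2 <- r1,r4: IF@6 ID@9 stall=0 (-) EX@10 MEM@11 WB@12
I4 mul r3 <- r1,r4: IF@9 ID@10 stall=0 (-) EX@11 MEM@12 WB@13

Answer: 5 8 11 12 13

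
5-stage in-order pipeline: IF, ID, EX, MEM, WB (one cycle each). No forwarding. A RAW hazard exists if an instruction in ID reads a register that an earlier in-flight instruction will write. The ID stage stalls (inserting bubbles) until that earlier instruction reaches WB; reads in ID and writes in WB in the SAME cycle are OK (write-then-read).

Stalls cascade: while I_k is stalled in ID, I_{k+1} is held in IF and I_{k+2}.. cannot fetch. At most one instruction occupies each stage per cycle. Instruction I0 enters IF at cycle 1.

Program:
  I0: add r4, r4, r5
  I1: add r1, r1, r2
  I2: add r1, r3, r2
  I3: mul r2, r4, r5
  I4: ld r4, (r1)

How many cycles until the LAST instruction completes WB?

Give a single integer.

I0 add r4 <- r4,r5: IF@1 ID@2 stall=0 (-) EX@3 MEM@4 WB@5
I1 add r1 <- r1,r2: IF@2 ID@3 stall=0 (-) EX@4 MEM@5 WB@6
I2 add r1 <- r3,r2: IF@3 ID@4 stall=0 (-) EX@5 MEM@6 WB@7
I3 mul r2 <- r4,r5: IF@4 ID@5 stall=0 (-) EX@6 MEM@7 WB@8
I4 ld r4 <- r1: IF@5 ID@6 stall=1 (RAW on I2.r1 (WB@7)) EX@8 MEM@9 WB@10

Answer: 10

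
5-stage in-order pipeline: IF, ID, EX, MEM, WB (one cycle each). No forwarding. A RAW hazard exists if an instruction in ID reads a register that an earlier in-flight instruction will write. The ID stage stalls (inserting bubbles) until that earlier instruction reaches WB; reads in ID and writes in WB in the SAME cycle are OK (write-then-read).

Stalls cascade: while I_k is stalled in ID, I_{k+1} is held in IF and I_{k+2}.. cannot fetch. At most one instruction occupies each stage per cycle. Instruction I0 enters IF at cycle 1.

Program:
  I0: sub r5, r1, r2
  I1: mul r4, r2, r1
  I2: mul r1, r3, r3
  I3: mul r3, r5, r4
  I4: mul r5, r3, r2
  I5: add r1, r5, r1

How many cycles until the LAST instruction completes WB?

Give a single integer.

I0 sub r5 <- r1,r2: IF@1 ID@2 stall=0 (-) EX@3 MEM@4 WB@5
I1 mul r4 <- r2,r1: IF@2 ID@3 stall=0 (-) EX@4 MEM@5 WB@6
I2 mul r1 <- r3,r3: IF@3 ID@4 stall=0 (-) EX@5 MEM@6 WB@7
I3 mul r3 <- r5,r4: IF@4 ID@5 stall=1 (RAW on I1.r4 (WB@6)) EX@7 MEM@8 WB@9
I4 mul r5 <- r3,r2: IF@5 ID@7 stall=2 (RAW on I3.r3 (WB@9)) EX@10 MEM@11 WB@12
I5 add r1 <- r5,r1: IF@7 ID@10 stall=2 (RAW on I4.r5 (WB@12)) EX@13 MEM@14 WB@15

Answer: 15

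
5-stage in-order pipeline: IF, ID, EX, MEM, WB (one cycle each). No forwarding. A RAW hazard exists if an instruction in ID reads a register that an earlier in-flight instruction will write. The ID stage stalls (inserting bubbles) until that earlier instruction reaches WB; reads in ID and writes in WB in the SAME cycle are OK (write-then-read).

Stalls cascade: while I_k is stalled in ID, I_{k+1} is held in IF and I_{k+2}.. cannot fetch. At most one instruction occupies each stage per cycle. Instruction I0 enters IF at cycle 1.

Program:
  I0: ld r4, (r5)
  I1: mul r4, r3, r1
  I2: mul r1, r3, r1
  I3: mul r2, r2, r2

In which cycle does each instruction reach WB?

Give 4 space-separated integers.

Answer: 5 6 7 8

Derivation:
I0 ld r4 <- r5: IF@1 ID@2 stall=0 (-) EX@3 MEM@4 WB@5
I1 mul r4 <- r3,r1: IF@2 ID@3 stall=0 (-) EX@4 MEM@5 WB@6
I2 mul r1 <- r3,r1: IF@3 ID@4 stall=0 (-) EX@5 MEM@6 WB@7
I3 mul r2 <- r2,r2: IF@4 ID@5 stall=0 (-) EX@6 MEM@7 WB@8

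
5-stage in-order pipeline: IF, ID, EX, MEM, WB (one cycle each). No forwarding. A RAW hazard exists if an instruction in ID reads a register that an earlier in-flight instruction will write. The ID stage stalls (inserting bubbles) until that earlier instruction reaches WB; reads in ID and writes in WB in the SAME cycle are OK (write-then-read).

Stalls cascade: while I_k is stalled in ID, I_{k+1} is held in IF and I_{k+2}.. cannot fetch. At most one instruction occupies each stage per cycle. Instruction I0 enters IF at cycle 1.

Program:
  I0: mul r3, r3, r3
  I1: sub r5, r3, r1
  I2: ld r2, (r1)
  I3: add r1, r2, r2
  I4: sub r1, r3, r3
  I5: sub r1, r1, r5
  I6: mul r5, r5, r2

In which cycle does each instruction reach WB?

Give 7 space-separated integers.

I0 mul r3 <- r3,r3: IF@1 ID@2 stall=0 (-) EX@3 MEM@4 WB@5
I1 sub r5 <- r3,r1: IF@2 ID@3 stall=2 (RAW on I0.r3 (WB@5)) EX@6 MEM@7 WB@8
I2 ld r2 <- r1: IF@3 ID@6 stall=0 (-) EX@7 MEM@8 WB@9
I3 add r1 <- r2,r2: IF@6 ID@7 stall=2 (RAW on I2.r2 (WB@9)) EX@10 MEM@11 WB@12
I4 sub r1 <- r3,r3: IF@7 ID@10 stall=0 (-) EX@11 MEM@12 WB@13
I5 sub r1 <- r1,r5: IF@10 ID@11 stall=2 (RAW on I4.r1 (WB@13)) EX@14 MEM@15 WB@16
I6 mul r5 <- r5,r2: IF@11 ID@14 stall=0 (-) EX@15 MEM@16 WB@17

Answer: 5 8 9 12 13 16 17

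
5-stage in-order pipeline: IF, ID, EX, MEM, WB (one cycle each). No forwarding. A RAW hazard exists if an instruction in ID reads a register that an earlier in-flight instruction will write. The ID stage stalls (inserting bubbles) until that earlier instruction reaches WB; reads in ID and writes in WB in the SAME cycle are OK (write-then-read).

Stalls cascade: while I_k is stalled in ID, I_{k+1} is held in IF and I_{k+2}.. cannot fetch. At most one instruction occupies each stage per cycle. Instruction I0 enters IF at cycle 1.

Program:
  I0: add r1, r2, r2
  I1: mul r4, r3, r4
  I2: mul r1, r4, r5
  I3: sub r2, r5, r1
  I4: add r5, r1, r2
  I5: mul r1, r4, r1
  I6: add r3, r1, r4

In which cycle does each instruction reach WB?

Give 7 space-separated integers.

Answer: 5 6 9 12 15 16 19

Derivation:
I0 add r1 <- r2,r2: IF@1 ID@2 stall=0 (-) EX@3 MEM@4 WB@5
I1 mul r4 <- r3,r4: IF@2 ID@3 stall=0 (-) EX@4 MEM@5 WB@6
I2 mul r1 <- r4,r5: IF@3 ID@4 stall=2 (RAW on I1.r4 (WB@6)) EX@7 MEM@8 WB@9
I3 sub r2 <- r5,r1: IF@4 ID@7 stall=2 (RAW on I2.r1 (WB@9)) EX@10 MEM@11 WB@12
I4 add r5 <- r1,r2: IF@7 ID@10 stall=2 (RAW on I3.r2 (WB@12)) EX@13 MEM@14 WB@15
I5 mul r1 <- r4,r1: IF@10 ID@13 stall=0 (-) EX@14 MEM@15 WB@16
I6 add r3 <- r1,r4: IF@13 ID@14 stall=2 (RAW on I5.r1 (WB@16)) EX@17 MEM@18 WB@19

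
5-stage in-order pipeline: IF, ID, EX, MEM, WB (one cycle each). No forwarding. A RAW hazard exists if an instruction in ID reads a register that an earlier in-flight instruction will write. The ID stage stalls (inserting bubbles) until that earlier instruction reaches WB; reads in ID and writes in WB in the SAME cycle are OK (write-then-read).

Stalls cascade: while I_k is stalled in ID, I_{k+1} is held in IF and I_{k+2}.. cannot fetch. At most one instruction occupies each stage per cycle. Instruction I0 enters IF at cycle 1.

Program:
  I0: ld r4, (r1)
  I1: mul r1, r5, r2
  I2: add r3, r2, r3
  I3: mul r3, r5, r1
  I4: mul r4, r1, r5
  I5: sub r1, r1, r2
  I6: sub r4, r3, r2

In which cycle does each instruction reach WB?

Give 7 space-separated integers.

Answer: 5 6 7 9 10 11 12

Derivation:
I0 ld r4 <- r1: IF@1 ID@2 stall=0 (-) EX@3 MEM@4 WB@5
I1 mul r1 <- r5,r2: IF@2 ID@3 stall=0 (-) EX@4 MEM@5 WB@6
I2 add r3 <- r2,r3: IF@3 ID@4 stall=0 (-) EX@5 MEM@6 WB@7
I3 mul r3 <- r5,r1: IF@4 ID@5 stall=1 (RAW on I1.r1 (WB@6)) EX@7 MEM@8 WB@9
I4 mul r4 <- r1,r5: IF@5 ID@7 stall=0 (-) EX@8 MEM@9 WB@10
I5 sub r1 <- r1,r2: IF@7 ID@8 stall=0 (-) EX@9 MEM@10 WB@11
I6 sub r4 <- r3,r2: IF@8 ID@9 stall=0 (-) EX@10 MEM@11 WB@12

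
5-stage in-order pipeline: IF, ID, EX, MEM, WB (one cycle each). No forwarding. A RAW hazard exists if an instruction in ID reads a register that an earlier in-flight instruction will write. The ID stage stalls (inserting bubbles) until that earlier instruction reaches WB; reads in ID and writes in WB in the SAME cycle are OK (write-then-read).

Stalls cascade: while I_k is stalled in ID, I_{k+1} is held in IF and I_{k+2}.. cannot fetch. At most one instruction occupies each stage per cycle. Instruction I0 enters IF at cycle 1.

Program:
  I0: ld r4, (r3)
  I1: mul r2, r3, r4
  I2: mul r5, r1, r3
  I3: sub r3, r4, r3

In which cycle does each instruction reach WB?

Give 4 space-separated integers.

I0 ld r4 <- r3: IF@1 ID@2 stall=0 (-) EX@3 MEM@4 WB@5
I1 mul r2 <- r3,r4: IF@2 ID@3 stall=2 (RAW on I0.r4 (WB@5)) EX@6 MEM@7 WB@8
I2 mul r5 <- r1,r3: IF@3 ID@6 stall=0 (-) EX@7 MEM@8 WB@9
I3 sub r3 <- r4,r3: IF@6 ID@7 stall=0 (-) EX@8 MEM@9 WB@10

Answer: 5 8 9 10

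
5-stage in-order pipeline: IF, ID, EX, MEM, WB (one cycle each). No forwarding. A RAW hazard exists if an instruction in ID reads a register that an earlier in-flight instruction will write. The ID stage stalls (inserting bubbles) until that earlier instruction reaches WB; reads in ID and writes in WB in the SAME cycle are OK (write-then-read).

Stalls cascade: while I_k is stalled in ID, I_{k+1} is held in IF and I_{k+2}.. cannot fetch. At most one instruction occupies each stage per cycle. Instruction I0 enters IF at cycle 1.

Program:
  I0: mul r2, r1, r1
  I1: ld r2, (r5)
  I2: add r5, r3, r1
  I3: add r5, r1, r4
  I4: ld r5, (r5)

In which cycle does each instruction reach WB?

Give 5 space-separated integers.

Answer: 5 6 7 8 11

Derivation:
I0 mul r2 <- r1,r1: IF@1 ID@2 stall=0 (-) EX@3 MEM@4 WB@5
I1 ld r2 <- r5: IF@2 ID@3 stall=0 (-) EX@4 MEM@5 WB@6
I2 add r5 <- r3,r1: IF@3 ID@4 stall=0 (-) EX@5 MEM@6 WB@7
I3 add r5 <- r1,r4: IF@4 ID@5 stall=0 (-) EX@6 MEM@7 WB@8
I4 ld r5 <- r5: IF@5 ID@6 stall=2 (RAW on I3.r5 (WB@8)) EX@9 MEM@10 WB@11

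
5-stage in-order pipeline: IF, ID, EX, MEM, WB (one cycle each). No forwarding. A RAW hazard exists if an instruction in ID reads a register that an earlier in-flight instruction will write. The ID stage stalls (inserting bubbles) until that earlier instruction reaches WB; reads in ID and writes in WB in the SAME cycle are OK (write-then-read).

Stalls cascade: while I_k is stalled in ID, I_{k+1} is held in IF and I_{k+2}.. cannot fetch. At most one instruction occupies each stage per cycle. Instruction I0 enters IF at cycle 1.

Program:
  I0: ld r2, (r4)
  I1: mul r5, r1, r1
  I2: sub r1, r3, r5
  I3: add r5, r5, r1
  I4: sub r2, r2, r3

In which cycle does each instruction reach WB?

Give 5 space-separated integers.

I0 ld r2 <- r4: IF@1 ID@2 stall=0 (-) EX@3 MEM@4 WB@5
I1 mul r5 <- r1,r1: IF@2 ID@3 stall=0 (-) EX@4 MEM@5 WB@6
I2 sub r1 <- r3,r5: IF@3 ID@4 stall=2 (RAW on I1.r5 (WB@6)) EX@7 MEM@8 WB@9
I3 add r5 <- r5,r1: IF@4 ID@7 stall=2 (RAW on I2.r1 (WB@9)) EX@10 MEM@11 WB@12
I4 sub r2 <- r2,r3: IF@7 ID@10 stall=0 (-) EX@11 MEM@12 WB@13

Answer: 5 6 9 12 13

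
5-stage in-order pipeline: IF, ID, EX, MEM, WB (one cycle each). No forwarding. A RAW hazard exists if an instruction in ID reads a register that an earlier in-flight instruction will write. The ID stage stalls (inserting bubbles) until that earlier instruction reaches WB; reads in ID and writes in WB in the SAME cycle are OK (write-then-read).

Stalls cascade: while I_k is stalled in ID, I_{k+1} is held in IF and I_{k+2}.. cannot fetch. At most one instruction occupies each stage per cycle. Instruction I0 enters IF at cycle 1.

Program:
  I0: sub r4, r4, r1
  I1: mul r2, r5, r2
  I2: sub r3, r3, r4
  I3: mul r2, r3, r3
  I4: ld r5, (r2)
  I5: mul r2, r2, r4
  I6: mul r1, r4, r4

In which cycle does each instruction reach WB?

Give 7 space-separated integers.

I0 sub r4 <- r4,r1: IF@1 ID@2 stall=0 (-) EX@3 MEM@4 WB@5
I1 mul r2 <- r5,r2: IF@2 ID@3 stall=0 (-) EX@4 MEM@5 WB@6
I2 sub r3 <- r3,r4: IF@3 ID@4 stall=1 (RAW on I0.r4 (WB@5)) EX@6 MEM@7 WB@8
I3 mul r2 <- r3,r3: IF@4 ID@6 stall=2 (RAW on I2.r3 (WB@8)) EX@9 MEM@10 WB@11
I4 ld r5 <- r2: IF@6 ID@9 stall=2 (RAW on I3.r2 (WB@11)) EX@12 MEM@13 WB@14
I5 mul r2 <- r2,r4: IF@9 ID@12 stall=0 (-) EX@13 MEM@14 WB@15
I6 mul r1 <- r4,r4: IF@12 ID@13 stall=0 (-) EX@14 MEM@15 WB@16

Answer: 5 6 8 11 14 15 16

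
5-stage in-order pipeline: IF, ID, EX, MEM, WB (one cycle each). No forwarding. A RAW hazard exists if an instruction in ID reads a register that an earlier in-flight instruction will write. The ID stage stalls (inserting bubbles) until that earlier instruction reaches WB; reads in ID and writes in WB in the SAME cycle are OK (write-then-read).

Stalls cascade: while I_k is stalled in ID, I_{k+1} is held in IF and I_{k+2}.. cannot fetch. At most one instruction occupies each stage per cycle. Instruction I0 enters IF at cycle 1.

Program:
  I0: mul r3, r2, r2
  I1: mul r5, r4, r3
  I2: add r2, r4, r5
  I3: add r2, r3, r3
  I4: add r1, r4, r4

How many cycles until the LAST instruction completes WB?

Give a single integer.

I0 mul r3 <- r2,r2: IF@1 ID@2 stall=0 (-) EX@3 MEM@4 WB@5
I1 mul r5 <- r4,r3: IF@2 ID@3 stall=2 (RAW on I0.r3 (WB@5)) EX@6 MEM@7 WB@8
I2 add r2 <- r4,r5: IF@3 ID@6 stall=2 (RAW on I1.r5 (WB@8)) EX@9 MEM@10 WB@11
I3 add r2 <- r3,r3: IF@6 ID@9 stall=0 (-) EX@10 MEM@11 WB@12
I4 add r1 <- r4,r4: IF@9 ID@10 stall=0 (-) EX@11 MEM@12 WB@13

Answer: 13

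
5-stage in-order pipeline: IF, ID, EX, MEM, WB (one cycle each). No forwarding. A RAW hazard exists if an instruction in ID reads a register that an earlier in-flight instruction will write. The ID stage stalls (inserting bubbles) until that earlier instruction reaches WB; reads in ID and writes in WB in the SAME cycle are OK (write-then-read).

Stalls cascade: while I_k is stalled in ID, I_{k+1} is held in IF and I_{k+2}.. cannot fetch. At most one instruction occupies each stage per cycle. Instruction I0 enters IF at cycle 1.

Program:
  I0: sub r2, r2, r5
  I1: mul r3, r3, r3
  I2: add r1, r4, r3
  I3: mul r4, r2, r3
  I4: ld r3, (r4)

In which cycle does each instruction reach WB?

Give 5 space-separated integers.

Answer: 5 6 9 10 13

Derivation:
I0 sub r2 <- r2,r5: IF@1 ID@2 stall=0 (-) EX@3 MEM@4 WB@5
I1 mul r3 <- r3,r3: IF@2 ID@3 stall=0 (-) EX@4 MEM@5 WB@6
I2 add r1 <- r4,r3: IF@3 ID@4 stall=2 (RAW on I1.r3 (WB@6)) EX@7 MEM@8 WB@9
I3 mul r4 <- r2,r3: IF@4 ID@7 stall=0 (-) EX@8 MEM@9 WB@10
I4 ld r3 <- r4: IF@7 ID@8 stall=2 (RAW on I3.r4 (WB@10)) EX@11 MEM@12 WB@13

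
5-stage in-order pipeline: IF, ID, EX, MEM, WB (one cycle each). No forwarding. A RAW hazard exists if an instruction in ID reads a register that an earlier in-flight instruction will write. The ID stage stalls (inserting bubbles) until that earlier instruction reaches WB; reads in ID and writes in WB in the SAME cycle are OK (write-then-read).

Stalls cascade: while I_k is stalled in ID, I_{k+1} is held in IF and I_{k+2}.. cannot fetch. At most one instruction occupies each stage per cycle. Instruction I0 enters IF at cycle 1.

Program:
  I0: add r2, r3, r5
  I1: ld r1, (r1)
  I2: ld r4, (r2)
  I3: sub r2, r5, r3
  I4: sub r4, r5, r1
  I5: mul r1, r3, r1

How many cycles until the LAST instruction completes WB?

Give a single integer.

I0 add r2 <- r3,r5: IF@1 ID@2 stall=0 (-) EX@3 MEM@4 WB@5
I1 ld r1 <- r1: IF@2 ID@3 stall=0 (-) EX@4 MEM@5 WB@6
I2 ld r4 <- r2: IF@3 ID@4 stall=1 (RAW on I0.r2 (WB@5)) EX@6 MEM@7 WB@8
I3 sub r2 <- r5,r3: IF@4 ID@6 stall=0 (-) EX@7 MEM@8 WB@9
I4 sub r4 <- r5,r1: IF@6 ID@7 stall=0 (-) EX@8 MEM@9 WB@10
I5 mul r1 <- r3,r1: IF@7 ID@8 stall=0 (-) EX@9 MEM@10 WB@11

Answer: 11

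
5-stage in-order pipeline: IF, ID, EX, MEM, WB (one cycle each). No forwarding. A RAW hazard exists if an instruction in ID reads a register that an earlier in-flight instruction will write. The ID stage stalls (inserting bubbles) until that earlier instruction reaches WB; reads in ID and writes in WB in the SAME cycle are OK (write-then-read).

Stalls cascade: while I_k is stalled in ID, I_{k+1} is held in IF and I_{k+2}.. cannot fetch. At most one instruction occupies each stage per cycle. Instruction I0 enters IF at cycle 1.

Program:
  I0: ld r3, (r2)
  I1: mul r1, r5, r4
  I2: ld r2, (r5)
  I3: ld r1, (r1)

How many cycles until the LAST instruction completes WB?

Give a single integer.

Answer: 9

Derivation:
I0 ld r3 <- r2: IF@1 ID@2 stall=0 (-) EX@3 MEM@4 WB@5
I1 mul r1 <- r5,r4: IF@2 ID@3 stall=0 (-) EX@4 MEM@5 WB@6
I2 ld r2 <- r5: IF@3 ID@4 stall=0 (-) EX@5 MEM@6 WB@7
I3 ld r1 <- r1: IF@4 ID@5 stall=1 (RAW on I1.r1 (WB@6)) EX@7 MEM@8 WB@9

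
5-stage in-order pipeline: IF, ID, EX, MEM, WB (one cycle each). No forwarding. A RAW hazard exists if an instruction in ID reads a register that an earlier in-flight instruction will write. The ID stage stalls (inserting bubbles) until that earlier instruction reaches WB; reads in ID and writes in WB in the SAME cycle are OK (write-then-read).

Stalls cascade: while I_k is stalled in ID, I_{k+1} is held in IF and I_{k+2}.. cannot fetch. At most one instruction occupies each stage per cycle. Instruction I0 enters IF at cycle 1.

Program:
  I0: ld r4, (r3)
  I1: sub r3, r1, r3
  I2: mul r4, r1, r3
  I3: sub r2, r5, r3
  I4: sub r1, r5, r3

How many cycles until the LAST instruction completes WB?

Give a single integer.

Answer: 11

Derivation:
I0 ld r4 <- r3: IF@1 ID@2 stall=0 (-) EX@3 MEM@4 WB@5
I1 sub r3 <- r1,r3: IF@2 ID@3 stall=0 (-) EX@4 MEM@5 WB@6
I2 mul r4 <- r1,r3: IF@3 ID@4 stall=2 (RAW on I1.r3 (WB@6)) EX@7 MEM@8 WB@9
I3 sub r2 <- r5,r3: IF@4 ID@7 stall=0 (-) EX@8 MEM@9 WB@10
I4 sub r1 <- r5,r3: IF@7 ID@8 stall=0 (-) EX@9 MEM@10 WB@11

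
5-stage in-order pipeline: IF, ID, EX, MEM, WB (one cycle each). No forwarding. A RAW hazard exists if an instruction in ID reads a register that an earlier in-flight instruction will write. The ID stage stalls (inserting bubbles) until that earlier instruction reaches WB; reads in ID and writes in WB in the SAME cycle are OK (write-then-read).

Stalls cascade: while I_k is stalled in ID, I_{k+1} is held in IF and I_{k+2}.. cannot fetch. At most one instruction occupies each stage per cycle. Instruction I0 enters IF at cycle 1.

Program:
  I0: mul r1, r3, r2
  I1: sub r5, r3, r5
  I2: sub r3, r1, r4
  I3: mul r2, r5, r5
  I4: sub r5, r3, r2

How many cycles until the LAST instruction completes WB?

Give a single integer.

Answer: 12

Derivation:
I0 mul r1 <- r3,r2: IF@1 ID@2 stall=0 (-) EX@3 MEM@4 WB@5
I1 sub r5 <- r3,r5: IF@2 ID@3 stall=0 (-) EX@4 MEM@5 WB@6
I2 sub r3 <- r1,r4: IF@3 ID@4 stall=1 (RAW on I0.r1 (WB@5)) EX@6 MEM@7 WB@8
I3 mul r2 <- r5,r5: IF@4 ID@6 stall=0 (-) EX@7 MEM@8 WB@9
I4 sub r5 <- r3,r2: IF@6 ID@7 stall=2 (RAW on I3.r2 (WB@9)) EX@10 MEM@11 WB@12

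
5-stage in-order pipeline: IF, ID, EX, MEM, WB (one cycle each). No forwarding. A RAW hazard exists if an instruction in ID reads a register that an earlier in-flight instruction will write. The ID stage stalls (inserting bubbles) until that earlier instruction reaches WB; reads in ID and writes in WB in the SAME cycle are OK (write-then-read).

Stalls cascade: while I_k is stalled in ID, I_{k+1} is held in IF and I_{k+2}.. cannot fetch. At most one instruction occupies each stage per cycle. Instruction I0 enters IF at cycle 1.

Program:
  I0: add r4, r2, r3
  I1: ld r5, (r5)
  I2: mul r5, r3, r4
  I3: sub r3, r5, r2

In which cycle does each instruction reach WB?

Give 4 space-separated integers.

I0 add r4 <- r2,r3: IF@1 ID@2 stall=0 (-) EX@3 MEM@4 WB@5
I1 ld r5 <- r5: IF@2 ID@3 stall=0 (-) EX@4 MEM@5 WB@6
I2 mul r5 <- r3,r4: IF@3 ID@4 stall=1 (RAW on I0.r4 (WB@5)) EX@6 MEM@7 WB@8
I3 sub r3 <- r5,r2: IF@4 ID@6 stall=2 (RAW on I2.r5 (WB@8)) EX@9 MEM@10 WB@11

Answer: 5 6 8 11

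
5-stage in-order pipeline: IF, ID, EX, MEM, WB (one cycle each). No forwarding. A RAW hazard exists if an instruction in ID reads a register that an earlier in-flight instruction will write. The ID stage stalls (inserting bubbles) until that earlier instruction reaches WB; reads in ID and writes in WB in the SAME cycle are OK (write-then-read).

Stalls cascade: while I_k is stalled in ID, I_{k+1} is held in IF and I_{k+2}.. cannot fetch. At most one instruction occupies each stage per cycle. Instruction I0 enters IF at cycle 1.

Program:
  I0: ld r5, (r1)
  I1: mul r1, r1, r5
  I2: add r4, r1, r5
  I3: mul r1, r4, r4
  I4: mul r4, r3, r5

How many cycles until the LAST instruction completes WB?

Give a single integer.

Answer: 15

Derivation:
I0 ld r5 <- r1: IF@1 ID@2 stall=0 (-) EX@3 MEM@4 WB@5
I1 mul r1 <- r1,r5: IF@2 ID@3 stall=2 (RAW on I0.r5 (WB@5)) EX@6 MEM@7 WB@8
I2 add r4 <- r1,r5: IF@3 ID@6 stall=2 (RAW on I1.r1 (WB@8)) EX@9 MEM@10 WB@11
I3 mul r1 <- r4,r4: IF@6 ID@9 stall=2 (RAW on I2.r4 (WB@11)) EX@12 MEM@13 WB@14
I4 mul r4 <- r3,r5: IF@9 ID@12 stall=0 (-) EX@13 MEM@14 WB@15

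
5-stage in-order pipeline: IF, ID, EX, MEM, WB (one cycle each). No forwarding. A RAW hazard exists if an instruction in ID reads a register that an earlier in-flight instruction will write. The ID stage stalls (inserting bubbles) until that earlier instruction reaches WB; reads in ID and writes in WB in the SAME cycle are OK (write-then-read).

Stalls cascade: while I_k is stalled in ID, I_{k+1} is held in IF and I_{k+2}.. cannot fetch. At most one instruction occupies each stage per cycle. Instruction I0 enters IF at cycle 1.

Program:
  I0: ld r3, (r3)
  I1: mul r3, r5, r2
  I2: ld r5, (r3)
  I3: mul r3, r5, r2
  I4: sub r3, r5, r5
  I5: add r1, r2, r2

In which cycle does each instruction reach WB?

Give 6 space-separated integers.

Answer: 5 6 9 12 13 14

Derivation:
I0 ld r3 <- r3: IF@1 ID@2 stall=0 (-) EX@3 MEM@4 WB@5
I1 mul r3 <- r5,r2: IF@2 ID@3 stall=0 (-) EX@4 MEM@5 WB@6
I2 ld r5 <- r3: IF@3 ID@4 stall=2 (RAW on I1.r3 (WB@6)) EX@7 MEM@8 WB@9
I3 mul r3 <- r5,r2: IF@4 ID@7 stall=2 (RAW on I2.r5 (WB@9)) EX@10 MEM@11 WB@12
I4 sub r3 <- r5,r5: IF@7 ID@10 stall=0 (-) EX@11 MEM@12 WB@13
I5 add r1 <- r2,r2: IF@10 ID@11 stall=0 (-) EX@12 MEM@13 WB@14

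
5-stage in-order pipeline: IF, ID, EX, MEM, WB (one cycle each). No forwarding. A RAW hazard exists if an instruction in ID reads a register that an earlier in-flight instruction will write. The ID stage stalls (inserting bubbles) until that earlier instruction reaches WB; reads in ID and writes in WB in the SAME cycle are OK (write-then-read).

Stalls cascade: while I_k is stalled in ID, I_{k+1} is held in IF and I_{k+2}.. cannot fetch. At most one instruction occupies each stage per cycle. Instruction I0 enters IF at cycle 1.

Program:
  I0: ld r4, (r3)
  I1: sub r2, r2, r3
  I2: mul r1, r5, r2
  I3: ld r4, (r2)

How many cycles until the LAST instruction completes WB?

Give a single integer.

I0 ld r4 <- r3: IF@1 ID@2 stall=0 (-) EX@3 MEM@4 WB@5
I1 sub r2 <- r2,r3: IF@2 ID@3 stall=0 (-) EX@4 MEM@5 WB@6
I2 mul r1 <- r5,r2: IF@3 ID@4 stall=2 (RAW on I1.r2 (WB@6)) EX@7 MEM@8 WB@9
I3 ld r4 <- r2: IF@4 ID@7 stall=0 (-) EX@8 MEM@9 WB@10

Answer: 10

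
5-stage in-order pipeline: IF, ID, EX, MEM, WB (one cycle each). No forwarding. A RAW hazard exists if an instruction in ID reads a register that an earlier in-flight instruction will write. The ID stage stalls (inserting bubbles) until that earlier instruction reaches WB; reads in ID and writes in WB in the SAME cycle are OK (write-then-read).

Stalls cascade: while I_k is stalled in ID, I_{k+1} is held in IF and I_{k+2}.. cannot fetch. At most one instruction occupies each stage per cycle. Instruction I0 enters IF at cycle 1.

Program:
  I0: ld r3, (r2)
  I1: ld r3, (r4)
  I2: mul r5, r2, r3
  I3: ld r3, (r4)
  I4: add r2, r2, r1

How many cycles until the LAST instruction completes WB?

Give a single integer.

Answer: 11

Derivation:
I0 ld r3 <- r2: IF@1 ID@2 stall=0 (-) EX@3 MEM@4 WB@5
I1 ld r3 <- r4: IF@2 ID@3 stall=0 (-) EX@4 MEM@5 WB@6
I2 mul r5 <- r2,r3: IF@3 ID@4 stall=2 (RAW on I1.r3 (WB@6)) EX@7 MEM@8 WB@9
I3 ld r3 <- r4: IF@4 ID@7 stall=0 (-) EX@8 MEM@9 WB@10
I4 add r2 <- r2,r1: IF@7 ID@8 stall=0 (-) EX@9 MEM@10 WB@11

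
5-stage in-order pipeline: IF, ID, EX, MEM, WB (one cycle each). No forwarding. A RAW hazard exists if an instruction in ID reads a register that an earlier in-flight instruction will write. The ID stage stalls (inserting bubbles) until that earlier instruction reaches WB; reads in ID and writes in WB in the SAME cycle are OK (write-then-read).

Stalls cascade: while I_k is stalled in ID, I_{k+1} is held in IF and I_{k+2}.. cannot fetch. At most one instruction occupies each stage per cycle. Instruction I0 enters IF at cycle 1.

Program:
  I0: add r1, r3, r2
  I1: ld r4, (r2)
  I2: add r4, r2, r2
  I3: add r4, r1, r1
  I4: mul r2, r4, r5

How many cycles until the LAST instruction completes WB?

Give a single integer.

Answer: 11

Derivation:
I0 add r1 <- r3,r2: IF@1 ID@2 stall=0 (-) EX@3 MEM@4 WB@5
I1 ld r4 <- r2: IF@2 ID@3 stall=0 (-) EX@4 MEM@5 WB@6
I2 add r4 <- r2,r2: IF@3 ID@4 stall=0 (-) EX@5 MEM@6 WB@7
I3 add r4 <- r1,r1: IF@4 ID@5 stall=0 (-) EX@6 MEM@7 WB@8
I4 mul r2 <- r4,r5: IF@5 ID@6 stall=2 (RAW on I3.r4 (WB@8)) EX@9 MEM@10 WB@11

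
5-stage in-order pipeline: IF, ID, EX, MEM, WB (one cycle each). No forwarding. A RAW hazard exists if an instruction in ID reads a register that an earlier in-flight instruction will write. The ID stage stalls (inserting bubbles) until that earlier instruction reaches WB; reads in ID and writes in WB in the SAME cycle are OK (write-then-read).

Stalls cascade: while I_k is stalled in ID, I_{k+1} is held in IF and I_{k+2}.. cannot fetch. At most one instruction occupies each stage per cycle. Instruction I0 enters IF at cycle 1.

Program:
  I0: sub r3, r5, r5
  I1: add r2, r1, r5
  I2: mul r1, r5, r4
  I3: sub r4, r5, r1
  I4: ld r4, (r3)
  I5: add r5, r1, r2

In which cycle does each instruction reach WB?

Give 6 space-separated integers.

I0 sub r3 <- r5,r5: IF@1 ID@2 stall=0 (-) EX@3 MEM@4 WB@5
I1 add r2 <- r1,r5: IF@2 ID@3 stall=0 (-) EX@4 MEM@5 WB@6
I2 mul r1 <- r5,r4: IF@3 ID@4 stall=0 (-) EX@5 MEM@6 WB@7
I3 sub r4 <- r5,r1: IF@4 ID@5 stall=2 (RAW on I2.r1 (WB@7)) EX@8 MEM@9 WB@10
I4 ld r4 <- r3: IF@5 ID@8 stall=0 (-) EX@9 MEM@10 WB@11
I5 add r5 <- r1,r2: IF@8 ID@9 stall=0 (-) EX@10 MEM@11 WB@12

Answer: 5 6 7 10 11 12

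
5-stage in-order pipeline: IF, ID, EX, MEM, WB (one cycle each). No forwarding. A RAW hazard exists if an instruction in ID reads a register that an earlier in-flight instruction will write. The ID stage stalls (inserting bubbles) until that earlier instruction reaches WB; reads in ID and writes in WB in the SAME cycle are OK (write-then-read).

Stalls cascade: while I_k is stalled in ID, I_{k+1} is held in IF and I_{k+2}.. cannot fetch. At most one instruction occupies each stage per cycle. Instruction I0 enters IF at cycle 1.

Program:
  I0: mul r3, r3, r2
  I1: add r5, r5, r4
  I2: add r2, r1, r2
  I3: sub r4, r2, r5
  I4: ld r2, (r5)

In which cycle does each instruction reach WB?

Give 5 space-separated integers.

Answer: 5 6 7 10 11

Derivation:
I0 mul r3 <- r3,r2: IF@1 ID@2 stall=0 (-) EX@3 MEM@4 WB@5
I1 add r5 <- r5,r4: IF@2 ID@3 stall=0 (-) EX@4 MEM@5 WB@6
I2 add r2 <- r1,r2: IF@3 ID@4 stall=0 (-) EX@5 MEM@6 WB@7
I3 sub r4 <- r2,r5: IF@4 ID@5 stall=2 (RAW on I2.r2 (WB@7)) EX@8 MEM@9 WB@10
I4 ld r2 <- r5: IF@5 ID@8 stall=0 (-) EX@9 MEM@10 WB@11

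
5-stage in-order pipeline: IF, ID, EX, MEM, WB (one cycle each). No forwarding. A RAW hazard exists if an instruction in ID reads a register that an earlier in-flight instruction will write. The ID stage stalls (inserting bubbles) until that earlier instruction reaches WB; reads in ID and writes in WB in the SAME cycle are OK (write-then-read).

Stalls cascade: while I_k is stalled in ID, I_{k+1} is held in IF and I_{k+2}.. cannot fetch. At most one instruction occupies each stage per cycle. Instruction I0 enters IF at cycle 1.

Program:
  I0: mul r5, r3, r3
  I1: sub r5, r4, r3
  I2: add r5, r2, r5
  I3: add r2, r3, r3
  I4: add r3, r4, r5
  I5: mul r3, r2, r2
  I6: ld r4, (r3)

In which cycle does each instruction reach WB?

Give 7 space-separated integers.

Answer: 5 6 9 10 12 13 16

Derivation:
I0 mul r5 <- r3,r3: IF@1 ID@2 stall=0 (-) EX@3 MEM@4 WB@5
I1 sub r5 <- r4,r3: IF@2 ID@3 stall=0 (-) EX@4 MEM@5 WB@6
I2 add r5 <- r2,r5: IF@3 ID@4 stall=2 (RAW on I1.r5 (WB@6)) EX@7 MEM@8 WB@9
I3 add r2 <- r3,r3: IF@4 ID@7 stall=0 (-) EX@8 MEM@9 WB@10
I4 add r3 <- r4,r5: IF@7 ID@8 stall=1 (RAW on I2.r5 (WB@9)) EX@10 MEM@11 WB@12
I5 mul r3 <- r2,r2: IF@8 ID@10 stall=0 (-) EX@11 MEM@12 WB@13
I6 ld r4 <- r3: IF@10 ID@11 stall=2 (RAW on I5.r3 (WB@13)) EX@14 MEM@15 WB@16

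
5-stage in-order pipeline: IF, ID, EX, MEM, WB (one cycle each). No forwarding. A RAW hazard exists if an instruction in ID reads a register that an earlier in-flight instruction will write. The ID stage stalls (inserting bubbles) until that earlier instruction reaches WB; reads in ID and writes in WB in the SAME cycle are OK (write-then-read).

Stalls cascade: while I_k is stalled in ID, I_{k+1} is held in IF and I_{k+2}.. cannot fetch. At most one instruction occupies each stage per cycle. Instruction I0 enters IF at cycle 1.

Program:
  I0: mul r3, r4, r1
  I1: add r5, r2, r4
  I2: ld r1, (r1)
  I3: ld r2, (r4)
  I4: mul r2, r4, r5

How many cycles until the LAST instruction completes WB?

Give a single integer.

Answer: 9

Derivation:
I0 mul r3 <- r4,r1: IF@1 ID@2 stall=0 (-) EX@3 MEM@4 WB@5
I1 add r5 <- r2,r4: IF@2 ID@3 stall=0 (-) EX@4 MEM@5 WB@6
I2 ld r1 <- r1: IF@3 ID@4 stall=0 (-) EX@5 MEM@6 WB@7
I3 ld r2 <- r4: IF@4 ID@5 stall=0 (-) EX@6 MEM@7 WB@8
I4 mul r2 <- r4,r5: IF@5 ID@6 stall=0 (-) EX@7 MEM@8 WB@9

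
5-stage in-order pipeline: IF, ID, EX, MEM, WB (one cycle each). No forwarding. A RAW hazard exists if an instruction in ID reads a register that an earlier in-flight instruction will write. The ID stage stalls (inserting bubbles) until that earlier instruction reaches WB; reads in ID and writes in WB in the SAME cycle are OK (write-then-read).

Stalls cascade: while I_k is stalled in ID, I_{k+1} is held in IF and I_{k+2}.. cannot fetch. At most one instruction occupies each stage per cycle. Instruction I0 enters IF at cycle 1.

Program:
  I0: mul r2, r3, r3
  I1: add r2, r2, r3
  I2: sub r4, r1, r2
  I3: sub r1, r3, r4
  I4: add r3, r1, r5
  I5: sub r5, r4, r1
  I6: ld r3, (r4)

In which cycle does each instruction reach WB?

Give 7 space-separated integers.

Answer: 5 8 11 14 17 18 19

Derivation:
I0 mul r2 <- r3,r3: IF@1 ID@2 stall=0 (-) EX@3 MEM@4 WB@5
I1 add r2 <- r2,r3: IF@2 ID@3 stall=2 (RAW on I0.r2 (WB@5)) EX@6 MEM@7 WB@8
I2 sub r4 <- r1,r2: IF@3 ID@6 stall=2 (RAW on I1.r2 (WB@8)) EX@9 MEM@10 WB@11
I3 sub r1 <- r3,r4: IF@6 ID@9 stall=2 (RAW on I2.r4 (WB@11)) EX@12 MEM@13 WB@14
I4 add r3 <- r1,r5: IF@9 ID@12 stall=2 (RAW on I3.r1 (WB@14)) EX@15 MEM@16 WB@17
I5 sub r5 <- r4,r1: IF@12 ID@15 stall=0 (-) EX@16 MEM@17 WB@18
I6 ld r3 <- r4: IF@15 ID@16 stall=0 (-) EX@17 MEM@18 WB@19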